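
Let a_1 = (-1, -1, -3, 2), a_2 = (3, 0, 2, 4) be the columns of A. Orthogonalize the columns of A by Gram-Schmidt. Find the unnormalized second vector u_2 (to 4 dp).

u_2 = (2.9333, -0.0667, 1.8000, 4.1333)

q_1 = a_1/‖a_1‖ = (-1, -1, -3, 2)/3.8730 = (-0.2582, -0.2582, -0.7746, 0.5164).
r_{12} = q_1·a_2 = -0.2582.
u_2 = a_2 + 0.2582·q_1 = (2.9333, -0.0667, 1.8000, 4.1333).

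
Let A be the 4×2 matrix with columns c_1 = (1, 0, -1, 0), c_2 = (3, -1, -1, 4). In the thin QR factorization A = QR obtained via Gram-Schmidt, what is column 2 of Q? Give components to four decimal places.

c_1 = (1, 0, -1, 0); ‖c_1‖ = 1.4142, so q_1 = (0.7071, 0.0000, -0.7071, 0.0000).
q_1·c_2 = 0.7071·3 + 0.0000·(-1) + (-0.7071)·(-1) + 0.0000·4 = 2.8284.
u_2 = c_2 − 2.8284·q_1 = (1.0000, -1.0000, 1.0000, 4.0000).
‖u_2‖ = 4.3589, so q_2 = (0.2294, -0.2294, 0.2294, 0.9177).

q_2 = (0.2294, -0.2294, 0.2294, 0.9177)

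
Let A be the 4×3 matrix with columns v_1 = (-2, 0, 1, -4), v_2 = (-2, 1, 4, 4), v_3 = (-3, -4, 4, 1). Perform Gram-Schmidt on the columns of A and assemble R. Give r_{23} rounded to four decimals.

r_{23} = 4.1679

v_1 = (-2, 0, 1, -4); ‖v_1‖ = 4.5826, so q_1 = (-0.4364, 0.0000, 0.2182, -0.8729).
q_1·v_2 = (-0.4364)·(-2) + 0.0000·1 + 0.2182·4 + (-0.8729)·4 = -1.7457.
u_2 = v_2 + 1.7457·q_1 = (-2.7619, 1.0000, 4.3810, 2.4762).
‖u_2‖ = 5.8269, so q_2 = (-0.4740, 0.1716, 0.7519, 0.4250).
r_{23} = q_2·v_3 = 4.1679.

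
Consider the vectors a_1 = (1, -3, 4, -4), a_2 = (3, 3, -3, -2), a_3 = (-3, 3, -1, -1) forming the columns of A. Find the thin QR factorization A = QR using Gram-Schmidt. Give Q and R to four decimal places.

Q = [[0.1543, 0.6053, -0.7299], [-0.4629, 0.4273, 0.4867], [0.6172, -0.3828, 0.0731], [-0.6172, -0.5519, -0.4744]], R = [[6.4807, -1.5430, -1.8516], [0.0000, 5.3497, 0.4006], [0.0000, 0.0000, 4.0510]]

q_1 = a_1/‖a_1‖ = (1, -3, 4, -4)/6.4807 = (0.1543, -0.4629, 0.6172, -0.6172).
r_{12} = q_1·a_2 = -1.5430.
u_2 = a_2 + 1.5430·q_1 = (3.2381, 2.2857, -2.0476, -2.9524).
‖u_2‖ = 5.3497, so q_2 = (0.6053, 0.4273, -0.3828, -0.5519).
r_{13} = q_1·a_3 = -1.8516; r_{23} = q_2·a_3 = 0.4006.
u_3 = a_3 + 1.8516·q_1 − 0.4006·q_2 = (-2.9567, 1.9717, 0.2962, -1.9218).
‖u_3‖ = 4.0510, so q_3 = (-0.7299, 0.4867, 0.0731, -0.4744).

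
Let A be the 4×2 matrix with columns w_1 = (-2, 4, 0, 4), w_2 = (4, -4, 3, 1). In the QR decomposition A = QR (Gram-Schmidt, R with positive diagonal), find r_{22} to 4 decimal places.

r_{22} = 5.5578

e_1 = w_1/‖w_1‖ = (-2, 4, 0, 4)/6.0000 = (-0.3333, 0.6667, 0.0000, 0.6667).
r_{12} = e_1·w_2 = -3.3333.
u_2 = w_2 + 3.3333·e_1 = (2.8889, -1.7778, 3.0000, 3.2222).
r_{22} = ‖u_2‖ = 5.5578.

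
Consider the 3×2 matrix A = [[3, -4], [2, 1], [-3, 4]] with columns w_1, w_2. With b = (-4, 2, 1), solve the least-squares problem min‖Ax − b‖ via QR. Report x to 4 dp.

x = (0.5000, 1.0000)

w_1 = (3, 2, -3); ‖w_1‖ = 4.6904, so q_1 = (0.6396, 0.4264, -0.6396).
q_1·w_2 = 0.6396·(-4) + 0.4264·1 + (-0.6396)·4 = -4.6904.
u_2 = w_2 + 4.6904·q_1 = (-1.0000, 3.0000, 1.0000).
‖u_2‖ = 3.3166, so q_2 = (-0.3015, 0.9045, 0.3015).
Qᵀb = (-2.3452, 3.3166).
Back-substitute: x_2 = 3.3166/3.3166 = 1.0000.
x_1 = (-2.3452 + 4.6904·1.0000)/4.6904 = 0.5000.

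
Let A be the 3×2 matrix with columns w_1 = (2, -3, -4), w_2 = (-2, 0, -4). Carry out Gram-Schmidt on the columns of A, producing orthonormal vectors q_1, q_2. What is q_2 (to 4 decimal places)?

w_1 = (2, -3, -4); ‖w_1‖ = 5.3852, so q_1 = (0.3714, -0.5571, -0.7428).
q_1·w_2 = 0.3714·(-2) + (-0.5571)·0 + (-0.7428)·(-4) = 2.2283.
u_2 = w_2 − 2.2283·q_1 = (-2.8276, 1.2414, -2.3448).
‖u_2‖ = 3.8774, so q_2 = (-0.7292, 0.3202, -0.6047).

q_2 = (-0.7292, 0.3202, -0.6047)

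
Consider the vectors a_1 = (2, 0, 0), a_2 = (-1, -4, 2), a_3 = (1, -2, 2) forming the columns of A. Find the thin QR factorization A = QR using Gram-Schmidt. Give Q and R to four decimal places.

q_1 = a_1/‖a_1‖ = (2, 0, 0)/2.0000 = (1.0000, 0.0000, 0.0000).
r_{12} = q_1·a_2 = -1.0000.
u_2 = a_2 + 1.0000·q_1 = (0.0000, -4.0000, 2.0000).
‖u_2‖ = 4.4721, so q_2 = (0.0000, -0.8944, 0.4472).
r_{13} = q_1·a_3 = 1.0000; r_{23} = q_2·a_3 = 2.6833.
u_3 = a_3 − 1.0000·q_1 − 2.6833·q_2 = (0.0000, 0.4000, 0.8000).
‖u_3‖ = 0.8944, so q_3 = (0.0000, 0.4472, 0.8944).

Q = [[1.0000, 0.0000, 0.0000], [0.0000, -0.8944, 0.4472], [0.0000, 0.4472, 0.8944]], R = [[2.0000, -1.0000, 1.0000], [0.0000, 4.4721, 2.6833], [0.0000, 0.0000, 0.8944]]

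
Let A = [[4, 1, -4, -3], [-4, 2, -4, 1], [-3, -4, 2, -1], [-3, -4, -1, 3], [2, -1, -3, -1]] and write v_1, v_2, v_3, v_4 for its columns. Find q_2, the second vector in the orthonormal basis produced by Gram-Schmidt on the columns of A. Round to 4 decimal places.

v_1 = (4, -4, -3, -3, 2); ‖v_1‖ = 7.3485, so q_1 = (0.5443, -0.5443, -0.4082, -0.4082, 0.2722).
q_1·v_2 = 0.5443·1 + (-0.5443)·2 + (-0.4082)·(-4) + (-0.4082)·(-4) + 0.2722·(-1) = 2.4495.
u_2 = v_2 − 2.4495·q_1 = (-0.3333, 3.3333, -3.0000, -3.0000, -1.6667).
‖u_2‖ = 5.6569, so q_2 = (-0.0589, 0.5893, -0.5303, -0.5303, -0.2946).

q_2 = (-0.0589, 0.5893, -0.5303, -0.5303, -0.2946)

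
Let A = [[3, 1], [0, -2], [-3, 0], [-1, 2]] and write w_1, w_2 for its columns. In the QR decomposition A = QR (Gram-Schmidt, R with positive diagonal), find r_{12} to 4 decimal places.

r_{12} = 0.2294

w_1 = (3, 0, -3, -1); ‖w_1‖ = 4.3589, so e_1 = (0.6882, 0.0000, -0.6882, -0.2294).
r_{12} = e_1·w_2 = 0.2294.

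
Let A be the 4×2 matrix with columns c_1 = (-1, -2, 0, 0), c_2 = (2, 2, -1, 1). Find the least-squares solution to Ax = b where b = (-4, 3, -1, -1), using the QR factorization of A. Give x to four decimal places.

c_1 = (-1, -2, 0, 0); ‖c_1‖ = 2.2361, so q_1 = (-0.4472, -0.8944, 0.0000, 0.0000).
q_1·c_2 = (-0.4472)·2 + (-0.8944)·2 + 0.0000·(-1) + 0.0000·1 = -2.6833.
u_2 = c_2 + 2.6833·q_1 = (0.8000, -0.4000, -1.0000, 1.0000).
‖u_2‖ = 1.6733, so q_2 = (0.4781, -0.2390, -0.5976, 0.5976).
Qᵀb = (-0.8944, -2.6295).
Back-substitute: x_2 = -2.6295/1.6733 = -1.5714.
x_1 = (-0.8944 + 2.6833·(-1.5714))/2.2361 = -2.2857.

x = (-2.2857, -1.5714)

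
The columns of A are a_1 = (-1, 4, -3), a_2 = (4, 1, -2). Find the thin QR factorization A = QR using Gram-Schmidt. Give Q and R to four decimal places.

a_1 = (-1, 4, -3); ‖a_1‖ = 5.0990, so q_1 = (-0.1961, 0.7845, -0.5883).
q_1·a_2 = (-0.1961)·4 + 0.7845·1 + (-0.5883)·(-2) = 1.1767.
u_2 = a_2 − 1.1767·q_1 = (4.2308, 0.0769, -1.3077).
‖u_2‖ = 4.4289, so q_2 = (0.9553, 0.0174, -0.2953).

Q = [[-0.1961, 0.9553], [0.7845, 0.0174], [-0.5883, -0.2953]], R = [[5.0990, 1.1767], [0.0000, 4.4289]]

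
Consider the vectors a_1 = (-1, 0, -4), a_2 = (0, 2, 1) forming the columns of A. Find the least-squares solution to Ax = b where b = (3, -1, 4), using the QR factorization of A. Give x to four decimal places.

x = (-1.2609, -0.6087)

a_1 = (-1, 0, -4); ‖a_1‖ = 4.1231, so e_1 = (-0.2425, 0.0000, -0.9701).
e_1·a_2 = (-0.2425)·0 + 0.0000·2 + (-0.9701)·1 = -0.9701.
u_2 = a_2 + 0.9701·e_1 = (-0.2353, 2.0000, 0.0588).
‖u_2‖ = 2.0147, so e_2 = (-0.1168, 0.9927, 0.0292).
Qᵀb = (-4.6082, -1.2263).
Back-substitute: x_2 = -1.2263/2.0147 = -0.6087.
x_1 = (-4.6082 + 0.9701·(-0.6087))/4.1231 = -1.2609.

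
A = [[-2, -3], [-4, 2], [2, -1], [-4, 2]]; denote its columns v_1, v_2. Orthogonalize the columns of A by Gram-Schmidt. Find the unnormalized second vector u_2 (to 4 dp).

q_1 = v_1/‖v_1‖ = (-2, -4, 2, -4)/6.3246 = (-0.3162, -0.6325, 0.3162, -0.6325).
r_{12} = q_1·v_2 = -1.8974.
u_2 = v_2 + 1.8974·q_1 = (-3.6000, 0.8000, -0.4000, 0.8000).

u_2 = (-3.6000, 0.8000, -0.4000, 0.8000)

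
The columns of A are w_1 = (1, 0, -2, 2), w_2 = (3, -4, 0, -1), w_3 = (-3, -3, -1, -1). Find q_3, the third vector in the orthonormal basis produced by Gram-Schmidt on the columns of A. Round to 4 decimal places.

q_3 = (-0.7369, -0.5452, -0.3986, -0.0301)

w_1 = (1, 0, -2, 2); ‖w_1‖ = 3.0000, so q_1 = (0.3333, 0.0000, -0.6667, 0.6667).
q_1·w_2 = 0.3333·3 + 0.0000·(-4) + (-0.6667)·0 + 0.6667·(-1) = 0.3333.
u_2 = w_2 − 0.3333·q_1 = (2.8889, -4.0000, 0.2222, -1.2222).
‖u_2‖ = 5.0881, so q_2 = (0.5678, -0.7861, 0.0437, -0.2402).
q_1·w_3 = 0.3333·(-3) + 0.0000·(-3) + (-0.6667)·(-1) + 0.6667·(-1) = -1.0000; q_2·w_3 = 0.5678·(-3) + (-0.7861)·(-3) + 0.0437·(-1) + (-0.2402)·(-1) = 0.8517.
u_3 = w_3 + 1.0000·q_1 − 0.8517·q_2 = (-3.1502, -2.3305, -1.7039, -0.1288).
‖u_3‖ = 4.2749, so q_3 = (-0.7369, -0.5452, -0.3986, -0.0301).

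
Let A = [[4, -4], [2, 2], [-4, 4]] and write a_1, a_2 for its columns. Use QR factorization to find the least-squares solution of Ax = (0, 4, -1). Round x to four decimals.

a_1 = (4, 2, -4); ‖a_1‖ = 6.0000, so e_1 = (0.6667, 0.3333, -0.6667).
e_1·a_2 = 0.6667·(-4) + 0.3333·2 + (-0.6667)·4 = -4.6667.
u_2 = a_2 + 4.6667·e_1 = (-0.8889, 3.5556, 0.8889).
‖u_2‖ = 3.7712, so e_2 = (-0.2357, 0.9428, 0.2357).
Qᵀb = (2.0000, 3.5355).
Back-substitute: x_2 = 3.5355/3.7712 = 0.9375.
x_1 = (2.0000 + 4.6667·0.9375)/6.0000 = 1.0625.

x = (1.0625, 0.9375)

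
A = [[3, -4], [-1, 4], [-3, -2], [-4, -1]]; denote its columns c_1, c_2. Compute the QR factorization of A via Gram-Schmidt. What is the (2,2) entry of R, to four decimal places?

r_{22} = 5.9976

q_1 = c_1/‖c_1‖ = (3, -1, -3, -4)/5.9161 = (0.5071, -0.1690, -0.5071, -0.6761).
r_{12} = q_1·c_2 = -1.0142.
u_2 = c_2 + 1.0142·q_1 = (-3.4857, 3.8286, -2.5143, -1.6857).
r_{22} = ‖u_2‖ = 5.9976.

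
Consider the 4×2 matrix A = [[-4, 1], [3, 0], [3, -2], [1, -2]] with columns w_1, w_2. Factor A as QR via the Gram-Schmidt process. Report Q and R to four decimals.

Q = [[-0.6761, -0.1680], [0.5071, 0.4653], [0.5071, -0.4395], [0.1690, -0.7497]], R = [[5.9161, -2.0284], [0.0000, 2.2104]]

q_1 = w_1/‖w_1‖ = (-4, 3, 3, 1)/5.9161 = (-0.6761, 0.5071, 0.5071, 0.1690).
r_{12} = q_1·w_2 = -2.0284.
u_2 = w_2 + 2.0284·q_1 = (-0.3714, 1.0286, -0.9714, -1.6571).
‖u_2‖ = 2.2104, so q_2 = (-0.1680, 0.4653, -0.4395, -0.7497).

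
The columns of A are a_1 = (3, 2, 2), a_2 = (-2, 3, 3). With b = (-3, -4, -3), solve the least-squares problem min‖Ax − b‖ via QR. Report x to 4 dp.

x = (-1.2308, -0.3462)

a_1 = (3, 2, 2); ‖a_1‖ = 4.1231, so q_1 = (0.7276, 0.4851, 0.4851).
q_1·a_2 = 0.7276·(-2) + 0.4851·3 + 0.4851·3 = 1.4552.
u_2 = a_2 − 1.4552·q_1 = (-3.0588, 2.2941, 2.2941).
‖u_2‖ = 4.4590, so q_2 = (-0.6860, 0.5145, 0.5145).
Qᵀb = (-5.5783, -1.5435).
Back-substitute: x_2 = -1.5435/4.4590 = -0.3462.
x_1 = (-5.5783 − 1.4552·(-0.3462))/4.1231 = -1.2308.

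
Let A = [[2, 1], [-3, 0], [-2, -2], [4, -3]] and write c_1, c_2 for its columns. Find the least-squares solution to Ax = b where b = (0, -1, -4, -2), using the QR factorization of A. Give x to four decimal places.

c_1 = (2, -3, -2, 4); ‖c_1‖ = 5.7446, so q_1 = (0.3482, -0.5222, -0.3482, 0.6963).
q_1·c_2 = 0.3482·1 + (-0.5222)·0 + (-0.3482)·(-2) + 0.6963·(-3) = -1.0445.
u_2 = c_2 + 1.0445·q_1 = (1.3636, -0.5455, -2.3636, -2.2727).
‖u_2‖ = 3.5929, so q_2 = (0.3795, -0.1518, -0.6579, -0.6326).
Qᵀb = (0.5222, 4.0484).
Back-substitute: x_2 = 4.0484/3.5929 = 1.1268.
x_1 = (0.5222 + 1.0445·1.1268)/5.7446 = 0.2958.

x = (0.2958, 1.1268)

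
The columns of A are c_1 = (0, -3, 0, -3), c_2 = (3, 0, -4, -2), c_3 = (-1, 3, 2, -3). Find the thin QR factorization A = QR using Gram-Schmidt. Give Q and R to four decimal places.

q_1 = c_1/‖c_1‖ = (0, -3, 0, -3)/4.2426 = (0.0000, -0.7071, 0.0000, -0.7071).
r_{12} = q_1·c_2 = 1.4142.
u_2 = c_2 − 1.4142·q_1 = (3.0000, 1.0000, -4.0000, -1.0000).
‖u_2‖ = 5.1962, so q_2 = (0.5774, 0.1925, -0.7698, -0.1925).
r_{13} = q_1·c_3 = 0.0000; r_{23} = q_2·c_3 = -0.9623.
u_3 = c_3 + 0.0000·q_1 + 0.9623·q_2 = (-0.4444, 3.1852, 1.2593, -3.1852).
‖u_3‖ = 4.6983, so q_3 = (-0.0946, 0.6779, 0.2680, -0.6779).

Q = [[0.0000, 0.5774, -0.0946], [-0.7071, 0.1925, 0.6779], [0.0000, -0.7698, 0.2680], [-0.7071, -0.1925, -0.6779]], R = [[4.2426, 1.4142, 0.0000], [0.0000, 5.1962, -0.9623], [0.0000, 0.0000, 4.6983]]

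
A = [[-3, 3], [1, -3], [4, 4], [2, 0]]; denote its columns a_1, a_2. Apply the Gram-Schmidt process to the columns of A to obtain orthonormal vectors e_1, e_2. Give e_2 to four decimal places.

a_1 = (-3, 1, 4, 2); ‖a_1‖ = 5.4772, so e_1 = (-0.5477, 0.1826, 0.7303, 0.3651).
e_1·a_2 = (-0.5477)·3 + 0.1826·(-3) + 0.7303·4 + 0.3651·0 = 0.7303.
u_2 = a_2 − 0.7303·e_1 = (3.4000, -3.1333, 3.4667, -0.2667).
‖u_2‖ = 5.7850, so e_2 = (0.5877, -0.5416, 0.5992, -0.0461).

e_2 = (0.5877, -0.5416, 0.5992, -0.0461)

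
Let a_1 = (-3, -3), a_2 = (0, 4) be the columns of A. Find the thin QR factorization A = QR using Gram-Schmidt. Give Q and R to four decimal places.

a_1 = (-3, -3); ‖a_1‖ = 4.2426, so q_1 = (-0.7071, -0.7071).
q_1·a_2 = (-0.7071)·0 + (-0.7071)·4 = -2.8284.
u_2 = a_2 + 2.8284·q_1 = (-2.0000, 2.0000).
‖u_2‖ = 2.8284, so q_2 = (-0.7071, 0.7071).

Q = [[-0.7071, -0.7071], [-0.7071, 0.7071]], R = [[4.2426, -2.8284], [0.0000, 2.8284]]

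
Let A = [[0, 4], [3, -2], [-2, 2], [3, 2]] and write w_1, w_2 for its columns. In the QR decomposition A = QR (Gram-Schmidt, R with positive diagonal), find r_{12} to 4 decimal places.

r_{12} = -0.8528

w_1 = (0, 3, -2, 3); ‖w_1‖ = 4.6904, so e_1 = (0.0000, 0.6396, -0.4264, 0.6396).
r_{12} = e_1·w_2 = -0.8528.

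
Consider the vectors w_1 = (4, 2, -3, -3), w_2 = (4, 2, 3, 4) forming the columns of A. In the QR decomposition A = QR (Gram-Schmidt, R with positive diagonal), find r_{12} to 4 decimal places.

q_1 = w_1/‖w_1‖ = (4, 2, -3, -3)/6.1644 = (0.6489, 0.3244, -0.4867, -0.4867).
r_{12} = q_1·w_2 = -0.1622.

r_{12} = -0.1622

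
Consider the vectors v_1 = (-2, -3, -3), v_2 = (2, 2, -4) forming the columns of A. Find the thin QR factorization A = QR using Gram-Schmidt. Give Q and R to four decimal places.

e_1 = v_1/‖v_1‖ = (-2, -3, -3)/4.6904 = (-0.4264, -0.6396, -0.6396).
r_{12} = e_1·v_2 = 0.4264.
u_2 = v_2 − 0.4264·e_1 = (2.1818, 2.2727, -3.7273).
‖u_2‖ = 4.8804, so e_2 = (0.4471, 0.4657, -0.7637).

Q = [[-0.4264, 0.4471], [-0.6396, 0.4657], [-0.6396, -0.7637]], R = [[4.6904, 0.4264], [0.0000, 4.8804]]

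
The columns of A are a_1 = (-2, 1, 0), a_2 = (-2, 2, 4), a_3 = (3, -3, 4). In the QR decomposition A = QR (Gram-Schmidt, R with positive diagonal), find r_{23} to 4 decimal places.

a_1 = (-2, 1, 0); ‖a_1‖ = 2.2361, so q_1 = (-0.8944, 0.4472, 0.0000).
q_1·a_2 = (-0.8944)·(-2) + 0.4472·2 + 0.0000·4 = 2.6833.
u_2 = a_2 − 2.6833·q_1 = (0.4000, 0.8000, 4.0000).
‖u_2‖ = 4.0988, so q_2 = (0.0976, 0.1952, 0.9759).
r_{23} = q_2·a_3 = 3.6108.

r_{23} = 3.6108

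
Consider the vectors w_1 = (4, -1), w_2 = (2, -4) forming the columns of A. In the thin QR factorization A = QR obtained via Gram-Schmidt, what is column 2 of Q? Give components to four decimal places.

e_2 = (-0.2425, -0.9701)

e_1 = w_1/‖w_1‖ = (4, -1)/4.1231 = (0.9701, -0.2425).
r_{12} = e_1·w_2 = 2.9104.
u_2 = w_2 − 2.9104·e_1 = (-0.8235, -3.2941).
‖u_2‖ = 3.3955, so e_2 = (-0.2425, -0.9701).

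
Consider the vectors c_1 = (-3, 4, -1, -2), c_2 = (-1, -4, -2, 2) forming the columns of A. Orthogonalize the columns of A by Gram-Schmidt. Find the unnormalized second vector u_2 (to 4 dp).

q_1 = c_1/‖c_1‖ = (-3, 4, -1, -2)/5.4772 = (-0.5477, 0.7303, -0.1826, -0.3651).
r_{12} = q_1·c_2 = -2.7386.
u_2 = c_2 + 2.7386·q_1 = (-2.5000, -2.0000, -2.5000, 1.0000).

u_2 = (-2.5000, -2.0000, -2.5000, 1.0000)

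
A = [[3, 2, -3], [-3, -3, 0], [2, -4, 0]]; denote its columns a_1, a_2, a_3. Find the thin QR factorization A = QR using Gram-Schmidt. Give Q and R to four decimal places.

Q = [[0.6396, 0.2020, -0.7417], [-0.6396, -0.3953, -0.6593], [0.4264, -0.8960, 0.1236]], R = [[4.6904, 1.4924, -1.9188], [0.0000, 5.1742, -0.6061], [0.0000, 0.0000, 2.2250]]

e_1 = a_1/‖a_1‖ = (3, -3, 2)/4.6904 = (0.6396, -0.6396, 0.4264).
r_{12} = e_1·a_2 = 1.4924.
u_2 = a_2 − 1.4924·e_1 = (1.0455, -2.0455, -4.6364).
‖u_2‖ = 5.1742, so e_2 = (0.2020, -0.3953, -0.8960).
r_{13} = e_1·a_3 = -1.9188; r_{23} = e_2·a_3 = -0.6061.
u_3 = a_3 + 1.9188·e_1 + 0.6061·e_2 = (-1.6503, -1.4669, 0.2750).
‖u_3‖ = 2.2250, so e_3 = (-0.7417, -0.6593, 0.1236).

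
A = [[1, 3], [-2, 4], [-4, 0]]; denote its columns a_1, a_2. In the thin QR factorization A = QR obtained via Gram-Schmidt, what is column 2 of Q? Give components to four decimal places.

a_1 = (1, -2, -4); ‖a_1‖ = 4.5826, so q_1 = (0.2182, -0.4364, -0.8729).
q_1·a_2 = 0.2182·3 + (-0.4364)·4 + (-0.8729)·0 = -1.0911.
u_2 = a_2 + 1.0911·q_1 = (3.2381, 3.5238, -0.9524).
‖u_2‖ = 4.8795, so q_2 = (0.6636, 0.7222, -0.1952).

q_2 = (0.6636, 0.7222, -0.1952)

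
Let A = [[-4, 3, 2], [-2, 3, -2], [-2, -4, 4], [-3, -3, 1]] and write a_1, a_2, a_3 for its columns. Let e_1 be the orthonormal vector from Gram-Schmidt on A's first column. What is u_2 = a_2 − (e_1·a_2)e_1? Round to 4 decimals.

u_2 = (2.8788, 2.9394, -4.0606, -3.0909)

a_1 = (-4, -2, -2, -3); ‖a_1‖ = 5.7446, so e_1 = (-0.6963, -0.3482, -0.3482, -0.5222).
e_1·a_2 = (-0.6963)·3 + (-0.3482)·3 + (-0.3482)·(-4) + (-0.5222)·(-3) = -0.1741.
u_2 = a_2 + 0.1741·e_1 = (2.8788, 2.9394, -4.0606, -3.0909).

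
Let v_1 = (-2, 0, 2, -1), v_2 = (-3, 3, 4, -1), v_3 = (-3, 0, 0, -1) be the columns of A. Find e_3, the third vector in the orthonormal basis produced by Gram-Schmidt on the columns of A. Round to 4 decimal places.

e_1 = v_1/‖v_1‖ = (-2, 0, 2, -1)/3.0000 = (-0.6667, 0.0000, 0.6667, -0.3333).
r_{12} = e_1·v_2 = 5.0000.
u_2 = v_2 − 5.0000·e_1 = (0.3333, 3.0000, 0.6667, 0.6667).
‖u_2‖ = 3.1623, so e_2 = (0.1054, 0.9487, 0.2108, 0.2108).
r_{13} = e_1·v_3 = 2.3333; r_{23} = e_2·v_3 = -0.5270.
u_3 = v_3 − 2.3333·e_1 + 0.5270·e_2 = (-1.3889, 0.5000, -1.4444, -0.1111).
‖u_3‖ = 2.0683, so e_3 = (-0.6715, 0.2417, -0.6984, -0.0537).

e_3 = (-0.6715, 0.2417, -0.6984, -0.0537)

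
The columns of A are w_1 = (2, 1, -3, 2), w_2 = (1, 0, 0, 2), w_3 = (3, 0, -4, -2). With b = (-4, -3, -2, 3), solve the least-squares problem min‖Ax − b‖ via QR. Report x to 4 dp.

w_1 = (2, 1, -3, 2); ‖w_1‖ = 4.2426, so q_1 = (0.4714, 0.2357, -0.7071, 0.4714).
q_1·w_2 = 0.4714·1 + 0.2357·0 + (-0.7071)·0 + 0.4714·2 = 1.4142.
u_2 = w_2 − 1.4142·q_1 = (0.3333, -0.3333, 1.0000, 1.3333).
‖u_2‖ = 1.7321, so q_2 = (0.1925, -0.1925, 0.5774, 0.7698).
q_1·w_3 = 0.4714·3 + 0.2357·0 + (-0.7071)·(-4) + 0.4714·(-2) = 3.2998; q_2·w_3 = 0.1925·3 + (-0.1925)·0 + 0.5774·(-4) + 0.7698·(-2) = -3.2717.
u_3 = w_3 − 3.2998·q_1 + 3.2717·q_2 = (2.0741, -1.4074, 0.2222, -1.0370).
‖u_3‖ = 2.7217, so q_3 = (0.7621, -0.5171, 0.0816, -0.3810).
Qᵀb = (0.2357, 0.9623, -2.8033).
Back-substitute: x_3 = -2.8033/2.7217 = -1.0300.
x_2 = (0.9623 + 3.2717·(-1.0300))/1.7321 = -1.3900.
x_1 = (0.2357 − 1.4142·(-1.3900) − 3.2998·(-1.0300))/4.2426 = 1.3200.

x = (1.3200, -1.3900, -1.0300)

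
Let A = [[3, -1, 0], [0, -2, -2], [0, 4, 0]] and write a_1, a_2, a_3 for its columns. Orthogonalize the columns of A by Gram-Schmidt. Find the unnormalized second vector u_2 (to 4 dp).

u_2 = (0.0000, -2.0000, 4.0000)

a_1 = (3, 0, 0); ‖a_1‖ = 3.0000, so e_1 = (1.0000, 0.0000, 0.0000).
e_1·a_2 = 1.0000·(-1) + 0.0000·(-2) + 0.0000·4 = -1.0000.
u_2 = a_2 + 1.0000·e_1 = (0.0000, -2.0000, 4.0000).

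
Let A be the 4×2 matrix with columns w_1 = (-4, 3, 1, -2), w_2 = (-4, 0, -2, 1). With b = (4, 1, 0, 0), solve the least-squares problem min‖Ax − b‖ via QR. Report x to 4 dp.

w_1 = (-4, 3, 1, -2); ‖w_1‖ = 5.4772, so e_1 = (-0.7303, 0.5477, 0.1826, -0.3651).
e_1·w_2 = (-0.7303)·(-4) + 0.5477·0 + 0.1826·(-2) + (-0.3651)·1 = 2.1909.
u_2 = w_2 − 2.1909·e_1 = (-2.4000, -1.2000, -2.4000, 1.8000).
‖u_2‖ = 4.0249, so e_2 = (-0.5963, -0.2981, -0.5963, 0.4472).
Qᵀb = (-2.3735, -2.6833).
Back-substitute: x_2 = -2.6833/4.0249 = -0.6667.
x_1 = (-2.3735 − 2.1909·(-0.6667))/5.4772 = -0.1667.

x = (-0.1667, -0.6667)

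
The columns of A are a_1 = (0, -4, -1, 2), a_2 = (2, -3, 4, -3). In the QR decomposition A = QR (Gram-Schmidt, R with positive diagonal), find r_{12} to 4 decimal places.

r_{12} = 0.4364

a_1 = (0, -4, -1, 2); ‖a_1‖ = 4.5826, so e_1 = (0.0000, -0.8729, -0.2182, 0.4364).
r_{12} = e_1·a_2 = 0.4364.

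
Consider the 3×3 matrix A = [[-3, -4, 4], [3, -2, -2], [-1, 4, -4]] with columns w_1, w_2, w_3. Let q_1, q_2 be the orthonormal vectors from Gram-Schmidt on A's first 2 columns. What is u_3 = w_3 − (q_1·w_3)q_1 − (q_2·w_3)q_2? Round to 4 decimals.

w_1 = (-3, 3, -1); ‖w_1‖ = 4.3589, so q_1 = (-0.6882, 0.6882, -0.2294).
q_1·w_2 = (-0.6882)·(-4) + 0.6882·(-2) + (-0.2294)·4 = 0.4588.
u_2 = w_2 − 0.4588·q_1 = (-3.6842, -2.3158, 4.1053).
‖u_2‖ = 5.9824, so q_2 = (-0.6158, -0.3871, 0.6862).
q_1·w_3 = (-0.6882)·4 + 0.6882·(-2) + (-0.2294)·(-4) = -3.2118; q_2·w_3 = (-0.6158)·4 + (-0.3871)·(-2) + 0.6862·(-4) = -4.4340.
u_3 = w_3 + 3.2118·q_1 + 4.4340·q_2 = (-0.9412, -1.5059, -1.6941).

u_3 = (-0.9412, -1.5059, -1.6941)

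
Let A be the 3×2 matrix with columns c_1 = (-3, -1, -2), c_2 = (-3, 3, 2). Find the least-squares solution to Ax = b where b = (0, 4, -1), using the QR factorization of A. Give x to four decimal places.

c_1 = (-3, -1, -2); ‖c_1‖ = 3.7417, so q_1 = (-0.8018, -0.2673, -0.5345).
q_1·c_2 = (-0.8018)·(-3) + (-0.2673)·3 + (-0.5345)·2 = 0.5345.
u_2 = c_2 − 0.5345·q_1 = (-2.5714, 3.1429, 2.2857).
‖u_2‖ = 4.6599, so q_2 = (-0.5518, 0.6745, 0.4905).
Qᵀb = (-0.5345, 2.2073).
Back-substitute: x_2 = 2.2073/4.6599 = 0.4737.
x_1 = (-0.5345 − 0.5345·0.4737)/3.7417 = -0.2105.

x = (-0.2105, 0.4737)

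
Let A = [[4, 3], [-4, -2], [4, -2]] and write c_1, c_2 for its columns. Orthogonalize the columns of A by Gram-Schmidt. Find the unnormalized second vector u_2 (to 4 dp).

q_1 = c_1/‖c_1‖ = (4, -4, 4)/6.9282 = (0.5774, -0.5774, 0.5774).
r_{12} = q_1·c_2 = 1.7321.
u_2 = c_2 − 1.7321·q_1 = (2.0000, -1.0000, -3.0000).

u_2 = (2.0000, -1.0000, -3.0000)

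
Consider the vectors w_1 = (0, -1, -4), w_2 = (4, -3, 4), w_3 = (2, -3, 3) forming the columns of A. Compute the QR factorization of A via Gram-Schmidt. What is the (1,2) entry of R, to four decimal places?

w_1 = (0, -1, -4); ‖w_1‖ = 4.1231, so q_1 = (0.0000, -0.2425, -0.9701).
r_{12} = q_1·w_2 = -3.1530.

r_{12} = -3.1530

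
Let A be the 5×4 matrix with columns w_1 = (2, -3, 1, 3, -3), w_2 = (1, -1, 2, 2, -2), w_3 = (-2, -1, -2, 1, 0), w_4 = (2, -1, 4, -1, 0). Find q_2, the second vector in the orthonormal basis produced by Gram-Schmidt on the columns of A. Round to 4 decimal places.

q_2 = (-0.1137, 0.4738, 0.8529, 0.1327, -0.1327)

w_1 = (2, -3, 1, 3, -3); ‖w_1‖ = 5.6569, so q_1 = (0.3536, -0.5303, 0.1768, 0.5303, -0.5303).
q_1·w_2 = 0.3536·1 + (-0.5303)·(-1) + 0.1768·2 + 0.5303·2 + (-0.5303)·(-2) = 3.3588.
u_2 = w_2 − 3.3588·q_1 = (-0.1875, 0.7812, 1.4062, 0.2188, -0.2188).
‖u_2‖ = 1.6489, so q_2 = (-0.1137, 0.4738, 0.8529, 0.1327, -0.1327).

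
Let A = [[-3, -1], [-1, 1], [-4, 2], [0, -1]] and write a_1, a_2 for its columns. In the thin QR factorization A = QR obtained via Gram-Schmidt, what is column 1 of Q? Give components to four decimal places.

a_1 = (-3, -1, -4, 0); ‖a_1‖ = 5.0990, so e_1 = (-0.5883, -0.1961, -0.7845, 0.0000).

e_1 = (-0.5883, -0.1961, -0.7845, 0.0000)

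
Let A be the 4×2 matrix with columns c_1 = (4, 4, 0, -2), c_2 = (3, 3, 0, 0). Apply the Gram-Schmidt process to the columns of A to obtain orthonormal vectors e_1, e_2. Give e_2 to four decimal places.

e_2 = (0.2357, 0.2357, 0.0000, 0.9428)

c_1 = (4, 4, 0, -2); ‖c_1‖ = 6.0000, so e_1 = (0.6667, 0.6667, 0.0000, -0.3333).
e_1·c_2 = 0.6667·3 + 0.6667·3 + 0.0000·0 + (-0.3333)·0 = 4.0000.
u_2 = c_2 − 4.0000·e_1 = (0.3333, 0.3333, 0.0000, 1.3333).
‖u_2‖ = 1.4142, so e_2 = (0.2357, 0.2357, 0.0000, 0.9428).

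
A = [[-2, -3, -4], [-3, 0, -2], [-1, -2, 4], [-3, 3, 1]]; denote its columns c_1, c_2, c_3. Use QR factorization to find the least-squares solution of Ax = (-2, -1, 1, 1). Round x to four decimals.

x = (0.0294, 0.2046, 0.3611)

c_1 = (-2, -3, -1, -3); ‖c_1‖ = 4.7958, so e_1 = (-0.4170, -0.6255, -0.2085, -0.6255).
e_1·c_2 = (-0.4170)·(-3) + (-0.6255)·0 + (-0.2085)·(-2) + (-0.6255)·3 = -0.2085.
u_2 = c_2 + 0.2085·e_1 = (-3.0870, -0.1304, -2.0435, 2.8696).
‖u_2‖ = 4.6858, so e_2 = (-0.6588, -0.0278, -0.4361, 0.6124).
e_1·c_3 = (-0.4170)·(-4) + (-0.6255)·(-2) + (-0.2085)·4 + (-0.6255)·1 = 1.4596; e_2·c_3 = (-0.6588)·(-4) + (-0.0278)·(-2) + (-0.4361)·4 + 0.6124·1 = 1.5588.
u_3 = c_3 − 1.4596·e_1 − 1.5588·e_2 = (-2.3644, -1.0436, 4.9842, 0.9584).
‖u_3‖ = 5.6956, so e_3 = (-0.4151, -0.1832, 0.8751, 0.1683).
Qᵀb = (0.6255, 1.5217, 2.0568).
Back-substitute: x_3 = 2.0568/5.6956 = 0.3611.
x_2 = (1.5217 − 1.5588·0.3611)/4.6858 = 0.2046.
x_1 = (0.6255 + 0.2085·0.2046 − 1.4596·0.3611)/4.7958 = 0.0294.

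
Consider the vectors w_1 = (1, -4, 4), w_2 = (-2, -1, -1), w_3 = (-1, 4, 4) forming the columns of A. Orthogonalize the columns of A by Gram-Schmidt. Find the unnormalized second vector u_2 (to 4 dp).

e_1 = w_1/‖w_1‖ = (1, -4, 4)/5.7446 = (0.1741, -0.6963, 0.6963).
r_{12} = e_1·w_2 = -0.3482.
u_2 = w_2 + 0.3482·e_1 = (-1.9394, -1.2424, -0.7576).

u_2 = (-1.9394, -1.2424, -0.7576)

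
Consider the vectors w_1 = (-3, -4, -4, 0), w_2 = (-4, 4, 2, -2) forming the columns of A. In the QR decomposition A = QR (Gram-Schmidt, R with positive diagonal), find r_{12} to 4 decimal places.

r_{12} = -1.8741

w_1 = (-3, -4, -4, 0); ‖w_1‖ = 6.4031, so q_1 = (-0.4685, -0.6247, -0.6247, 0.0000).
r_{12} = q_1·w_2 = -1.8741.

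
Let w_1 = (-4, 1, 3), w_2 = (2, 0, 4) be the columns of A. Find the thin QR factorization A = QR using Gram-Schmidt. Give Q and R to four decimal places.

Q = [[-0.7845, 0.5940], [0.1961, -0.0349], [0.5883, 0.8037]], R = [[5.0990, 0.7845], [0.0000, 4.4028]]

q_1 = w_1/‖w_1‖ = (-4, 1, 3)/5.0990 = (-0.7845, 0.1961, 0.5883).
r_{12} = q_1·w_2 = 0.7845.
u_2 = w_2 − 0.7845·q_1 = (2.6154, -0.1538, 3.5385).
‖u_2‖ = 4.4028, so q_2 = (0.5940, -0.0349, 0.8037).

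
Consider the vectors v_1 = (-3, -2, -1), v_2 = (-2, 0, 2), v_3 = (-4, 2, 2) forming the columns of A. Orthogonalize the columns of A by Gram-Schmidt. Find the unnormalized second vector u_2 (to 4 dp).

v_1 = (-3, -2, -1); ‖v_1‖ = 3.7417, so q_1 = (-0.8018, -0.5345, -0.2673).
q_1·v_2 = (-0.8018)·(-2) + (-0.5345)·0 + (-0.2673)·2 = 1.0690.
u_2 = v_2 − 1.0690·q_1 = (-1.1429, 0.5714, 2.2857).

u_2 = (-1.1429, 0.5714, 2.2857)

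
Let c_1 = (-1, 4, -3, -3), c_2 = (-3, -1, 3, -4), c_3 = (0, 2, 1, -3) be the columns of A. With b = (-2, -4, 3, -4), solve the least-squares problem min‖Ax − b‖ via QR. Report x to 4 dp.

x = (-0.2752, 1.1110, -0.2564)

c_1 = (-1, 4, -3, -3); ‖c_1‖ = 5.9161, so e_1 = (-0.1690, 0.6761, -0.5071, -0.5071).
e_1·c_2 = (-0.1690)·(-3) + 0.6761·(-1) + (-0.5071)·3 + (-0.5071)·(-4) = 0.3381.
u_2 = c_2 − 0.3381·e_1 = (-2.9429, -1.2286, 3.1714, -3.8286).
‖u_2‖ = 5.9064, so e_2 = (-0.4982, -0.2080, 0.5369, -0.6482).
e_1·c_3 = (-0.1690)·0 + 0.6761·2 + (-0.5071)·1 + (-0.5071)·(-3) = 2.3664; e_2·c_3 = (-0.4982)·0 + (-0.2080)·2 + 0.5369·1 + (-0.6482)·(-3) = 2.0656.
u_3 = c_3 − 2.3664·e_1 − 2.0656·e_2 = (1.4292, 0.8296, 1.0909, -0.4611).
‖u_3‖ = 2.0331, so e_3 = (0.7029, 0.4081, 0.5366, -0.2268).
Qᵀb = (-1.8593, 6.0322, -0.5213).
Back-substitute: x_3 = -0.5213/2.0331 = -0.2564.
x_2 = (6.0322 − 2.0656·(-0.2564))/5.9064 = 1.1110.
x_1 = (-1.8593 − 0.3381·1.1110 − 2.3664·(-0.2564))/5.9161 = -0.2752.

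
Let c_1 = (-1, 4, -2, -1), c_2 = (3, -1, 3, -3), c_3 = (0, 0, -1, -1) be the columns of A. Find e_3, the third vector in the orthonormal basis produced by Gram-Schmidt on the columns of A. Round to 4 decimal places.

e_3 = (-0.0095, -0.4823, -0.6904, -0.5391)

c_1 = (-1, 4, -2, -1); ‖c_1‖ = 4.6904, so e_1 = (-0.2132, 0.8528, -0.4264, -0.2132).
e_1·c_2 = (-0.2132)·3 + 0.8528·(-1) + (-0.4264)·3 + (-0.2132)·(-3) = -2.1320.
u_2 = c_2 + 2.1320·e_1 = (2.5455, 0.8182, 2.0909, -3.4545).
‖u_2‖ = 4.8430, so e_2 = (0.5256, 0.1689, 0.4317, -0.7133).
e_1·c_3 = (-0.2132)·0 + 0.8528·0 + (-0.4264)·(-1) + (-0.2132)·(-1) = 0.6396; e_2·c_3 = 0.5256·0 + 0.1689·0 + 0.4317·(-1) + (-0.7133)·(-1) = 0.2816.
u_3 = c_3 − 0.6396·e_1 − 0.2816·e_2 = (-0.0116, -0.5930, -0.8488, -0.6628).
‖u_3‖ = 1.2295, so e_3 = (-0.0095, -0.4823, -0.6904, -0.5391).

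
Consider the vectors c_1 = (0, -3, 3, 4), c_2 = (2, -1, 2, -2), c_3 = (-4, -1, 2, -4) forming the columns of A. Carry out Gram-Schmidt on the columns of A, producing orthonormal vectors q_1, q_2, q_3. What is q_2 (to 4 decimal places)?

q_2 = (0.5553, -0.2532, 0.5308, -0.5880)

c_1 = (0, -3, 3, 4); ‖c_1‖ = 5.8310, so q_1 = (0.0000, -0.5145, 0.5145, 0.6860).
q_1·c_2 = 0.0000·2 + (-0.5145)·(-1) + 0.5145·2 + 0.6860·(-2) = 0.1715.
u_2 = c_2 − 0.1715·q_1 = (2.0000, -0.9118, 1.9118, -2.1176).
‖u_2‖ = 3.6015, so q_2 = (0.5553, -0.2532, 0.5308, -0.5880).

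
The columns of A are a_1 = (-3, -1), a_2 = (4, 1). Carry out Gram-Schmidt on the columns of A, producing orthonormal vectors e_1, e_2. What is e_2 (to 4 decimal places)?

a_1 = (-3, -1); ‖a_1‖ = 3.1623, so e_1 = (-0.9487, -0.3162).
e_1·a_2 = (-0.9487)·4 + (-0.3162)·1 = -4.1110.
u_2 = a_2 + 4.1110·e_1 = (0.1000, -0.3000).
‖u_2‖ = 0.3162, so e_2 = (0.3162, -0.9487).

e_2 = (0.3162, -0.9487)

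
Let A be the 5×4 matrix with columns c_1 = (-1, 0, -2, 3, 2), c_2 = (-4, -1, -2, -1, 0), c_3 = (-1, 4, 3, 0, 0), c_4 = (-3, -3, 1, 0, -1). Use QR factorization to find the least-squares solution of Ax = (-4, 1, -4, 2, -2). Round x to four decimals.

x = (0.5152, 1.0182, 0.1227, -0.2493)

c_1 = (-1, 0, -2, 3, 2); ‖c_1‖ = 4.2426, so q_1 = (-0.2357, 0.0000, -0.4714, 0.7071, 0.4714).
q_1·c_2 = (-0.2357)·(-4) + 0.0000·(-1) + (-0.4714)·(-2) + 0.7071·(-1) + 0.4714·0 = 1.1785.
u_2 = c_2 − 1.1785·q_1 = (-3.7222, -1.0000, -1.4444, -1.8333, -0.5556).
‖u_2‖ = 4.5399, so q_2 = (-0.8199, -0.2203, -0.3182, -0.4038, -0.1224).
q_1·c_3 = (-0.2357)·(-1) + 0.0000·4 + (-0.4714)·3 + 0.7071·0 + 0.4714·0 = -1.1785; q_2·c_3 = (-0.8199)·(-1) + (-0.2203)·4 + (-0.3182)·3 + (-0.4038)·0 + (-0.1224)·0 = -1.0157.
u_3 = c_3 + 1.1785·q_1 + 1.0157·q_2 = (-2.1105, 3.7763, 2.1213, 0.4232, 0.4313).
‖u_3‖ = 4.8559, so q_3 = (-0.4346, 0.7777, 0.4369, 0.0871, 0.0888).
q_1·c_4 = (-0.2357)·(-3) + 0.0000·(-3) + (-0.4714)·1 + 0.7071·0 + 0.4714·(-1) = -0.2357; q_2·c_4 = (-0.8199)·(-3) + (-0.2203)·(-3) + (-0.3182)·1 + (-0.4038)·0 + (-0.1224)·(-1) = 2.9247; q_3·c_4 = (-0.4346)·(-3) + 0.7777·(-3) + 0.4369·1 + 0.0871·0 + 0.0888·(-1) = -0.6811.
u_4 = c_4 + 0.2357·q_1 − 2.9247·q_2 + 0.6811·q_3 = (-0.9537, -1.8261, 2.1169, 1.4071, -0.4705).
‖u_4‖ = 3.3056, so q_4 = (-0.2885, -0.5524, 0.6404, 0.4257, -0.1423).
Qᵀb = (3.2998, 3.7690, 0.7655, -0.8240).
Back-substitute: x_4 = -0.8240/3.3056 = -0.2493.
x_3 = (0.7655 + 0.6811·(-0.2493))/4.8559 = 0.1227.
x_2 = (3.7690 + 1.0157·0.1227 − 2.9247·(-0.2493))/4.5399 = 1.0182.
x_1 = (3.2998 − 1.1785·1.0182 + 1.1785·0.1227 + 0.2357·(-0.2493))/4.2426 = 0.5152.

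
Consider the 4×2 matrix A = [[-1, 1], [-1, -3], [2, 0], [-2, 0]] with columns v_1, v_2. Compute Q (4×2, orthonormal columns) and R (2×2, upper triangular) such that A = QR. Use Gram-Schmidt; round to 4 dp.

Q = [[-0.3162, 0.3873], [-0.3162, -0.9037], [0.6325, -0.1291], [-0.6325, 0.1291]], R = [[3.1623, 0.6325], [0.0000, 3.0984]]

v_1 = (-1, -1, 2, -2); ‖v_1‖ = 3.1623, so e_1 = (-0.3162, -0.3162, 0.6325, -0.6325).
e_1·v_2 = (-0.3162)·1 + (-0.3162)·(-3) + 0.6325·0 + (-0.6325)·0 = 0.6325.
u_2 = v_2 − 0.6325·e_1 = (1.2000, -2.8000, -0.4000, 0.4000).
‖u_2‖ = 3.0984, so e_2 = (0.3873, -0.9037, -0.1291, 0.1291).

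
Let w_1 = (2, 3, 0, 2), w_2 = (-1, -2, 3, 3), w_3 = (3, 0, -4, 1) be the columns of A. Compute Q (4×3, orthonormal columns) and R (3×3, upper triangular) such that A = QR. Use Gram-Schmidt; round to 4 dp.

q_1 = w_1/‖w_1‖ = (2, 3, 0, 2)/4.1231 = (0.4851, 0.7276, 0.0000, 0.4851).
r_{12} = q_1·w_2 = -0.4851.
u_2 = w_2 + 0.4851·q_1 = (-0.7647, -1.6471, 3.0000, 3.2353).
‖u_2‖ = 4.7712, so q_2 = (-0.1603, -0.3452, 0.6288, 0.6781).
r_{13} = q_1·w_3 = 1.9403; r_{23} = q_2·w_3 = -2.3178.
u_3 = w_3 − 1.9403·q_1 + 2.3178·q_2 = (1.6873, -2.2119, -2.5426, 1.6305).
‖u_3‖ = 4.1065, so q_3 = (0.4109, -0.5386, -0.6192, 0.3971).

Q = [[0.4851, -0.1603, 0.4109], [0.7276, -0.3452, -0.5386], [0.0000, 0.6288, -0.6192], [0.4851, 0.6781, 0.3971]], R = [[4.1231, -0.4851, 1.9403], [0.0000, 4.7712, -2.3178], [0.0000, 0.0000, 4.1065]]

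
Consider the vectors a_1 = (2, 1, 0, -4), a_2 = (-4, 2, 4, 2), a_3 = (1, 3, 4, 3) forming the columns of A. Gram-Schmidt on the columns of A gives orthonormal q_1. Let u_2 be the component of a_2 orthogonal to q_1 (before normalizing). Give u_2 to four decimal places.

u_2 = (-2.6667, 2.6667, 4.0000, -0.6667)

q_1 = a_1/‖a_1‖ = (2, 1, 0, -4)/4.5826 = (0.4364, 0.2182, 0.0000, -0.8729).
r_{12} = q_1·a_2 = -3.0551.
u_2 = a_2 + 3.0551·q_1 = (-2.6667, 2.6667, 4.0000, -0.6667).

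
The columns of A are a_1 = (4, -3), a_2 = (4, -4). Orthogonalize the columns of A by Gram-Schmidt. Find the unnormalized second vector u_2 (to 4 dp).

u_2 = (-0.4800, -0.6400)

e_1 = a_1/‖a_1‖ = (4, -3)/5.0000 = (0.8000, -0.6000).
r_{12} = e_1·a_2 = 5.6000.
u_2 = a_2 − 5.6000·e_1 = (-0.4800, -0.6400).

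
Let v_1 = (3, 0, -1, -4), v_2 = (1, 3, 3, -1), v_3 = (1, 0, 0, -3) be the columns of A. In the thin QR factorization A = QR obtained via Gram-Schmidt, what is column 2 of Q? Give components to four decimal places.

e_2 = (0.1223, 0.6814, 0.7163, -0.0874)

e_1 = v_1/‖v_1‖ = (3, 0, -1, -4)/5.0990 = (0.5883, 0.0000, -0.1961, -0.7845).
r_{12} = e_1·v_2 = 0.7845.
u_2 = v_2 − 0.7845·e_1 = (0.5385, 3.0000, 3.1538, -0.3846).
‖u_2‖ = 4.4028, so e_2 = (0.1223, 0.6814, 0.7163, -0.0874).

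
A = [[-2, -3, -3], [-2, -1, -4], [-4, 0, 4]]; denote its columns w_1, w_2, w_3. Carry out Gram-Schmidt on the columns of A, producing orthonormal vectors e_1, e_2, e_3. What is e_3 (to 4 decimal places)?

e_3 = (0.3015, -0.9045, 0.3015)

w_1 = (-2, -2, -4); ‖w_1‖ = 4.8990, so e_1 = (-0.4082, -0.4082, -0.8165).
e_1·w_2 = (-0.4082)·(-3) + (-0.4082)·(-1) + (-0.8165)·0 = 1.6330.
u_2 = w_2 − 1.6330·e_1 = (-2.3333, -0.3333, 1.3333).
‖u_2‖ = 2.7080, so e_2 = (-0.8616, -0.1231, 0.4924).
e_1·w_3 = (-0.4082)·(-3) + (-0.4082)·(-4) + (-0.8165)·4 = -0.4082; e_2·w_3 = (-0.8616)·(-3) + (-0.1231)·(-4) + 0.4924·4 = 5.0468.
u_3 = w_3 + 0.4082·e_1 − 5.0468·e_2 = (1.1818, -3.5455, 1.1818).
‖u_3‖ = 3.9196, so e_3 = (0.3015, -0.9045, 0.3015).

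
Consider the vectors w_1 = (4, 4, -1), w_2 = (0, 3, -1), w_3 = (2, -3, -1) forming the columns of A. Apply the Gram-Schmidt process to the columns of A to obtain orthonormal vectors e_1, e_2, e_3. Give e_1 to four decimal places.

e_1 = (0.6963, 0.6963, -0.1741)

w_1 = (4, 4, -1); ‖w_1‖ = 5.7446, so e_1 = (0.6963, 0.6963, -0.1741).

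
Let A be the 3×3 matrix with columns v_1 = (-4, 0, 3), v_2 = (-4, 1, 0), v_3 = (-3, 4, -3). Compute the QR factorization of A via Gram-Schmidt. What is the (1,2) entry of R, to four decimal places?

v_1 = (-4, 0, 3); ‖v_1‖ = 5.0000, so q_1 = (-0.8000, 0.0000, 0.6000).
r_{12} = q_1·v_2 = 3.2000.

r_{12} = 3.2000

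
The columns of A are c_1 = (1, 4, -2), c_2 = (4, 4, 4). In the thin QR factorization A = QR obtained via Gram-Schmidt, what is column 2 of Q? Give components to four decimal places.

q_2 = (0.5345, 0.2673, 0.8018)

c_1 = (1, 4, -2); ‖c_1‖ = 4.5826, so q_1 = (0.2182, 0.8729, -0.4364).
q_1·c_2 = 0.2182·4 + 0.8729·4 + (-0.4364)·4 = 2.6186.
u_2 = c_2 − 2.6186·q_1 = (3.4286, 1.7143, 5.1429).
‖u_2‖ = 6.4143, so q_2 = (0.5345, 0.2673, 0.8018).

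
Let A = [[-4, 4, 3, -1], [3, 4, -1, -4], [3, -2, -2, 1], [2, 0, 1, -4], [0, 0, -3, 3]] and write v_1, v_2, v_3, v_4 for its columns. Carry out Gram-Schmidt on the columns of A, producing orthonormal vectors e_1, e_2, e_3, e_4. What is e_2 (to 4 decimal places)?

e_2 = (0.5102, 0.8291, -0.2096, 0.0911, 0.0000)

v_1 = (-4, 3, 3, 2, 0); ‖v_1‖ = 6.1644, so e_1 = (-0.6489, 0.4867, 0.4867, 0.3244, 0.0000).
e_1·v_2 = (-0.6489)·4 + 0.4867·4 + 0.4867·(-2) + 0.3244·0 + 0.0000·0 = -1.6222.
u_2 = v_2 + 1.6222·e_1 = (2.9474, 4.7895, -1.2105, 0.5263, 0.0000).
‖u_2‖ = 5.7765, so e_2 = (0.5102, 0.8291, -0.2096, 0.0911, 0.0000).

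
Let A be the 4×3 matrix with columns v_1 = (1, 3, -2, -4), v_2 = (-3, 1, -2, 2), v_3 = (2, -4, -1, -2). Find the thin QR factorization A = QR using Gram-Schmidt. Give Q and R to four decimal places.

v_1 = (1, 3, -2, -4); ‖v_1‖ = 5.4772, so q_1 = (0.1826, 0.5477, -0.3651, -0.7303).
q_1·v_2 = 0.1826·(-3) + 0.5477·1 + (-0.3651)·(-2) + (-0.7303)·2 = -0.7303.
u_2 = v_2 + 0.7303·q_1 = (-2.8667, 1.4000, -2.2667, 1.4667).
‖u_2‖ = 4.1793, so q_2 = (-0.6859, 0.3350, -0.5424, 0.3509).
q_1·v_3 = 0.1826·2 + 0.5477·(-4) + (-0.3651)·(-1) + (-0.7303)·(-2) = 0.0000; q_2·v_3 = (-0.6859)·2 + 0.3350·(-4) + (-0.5424)·(-1) + 0.3509·(-2) = -2.8713.
u_3 = v_3 + 0.0000·q_1 + 2.8713·q_2 = (0.0305, -3.0382, -2.5573, -0.9924).
‖u_3‖ = 4.0934, so q_3 = (0.0075, -0.7422, -0.6247, -0.2424).

Q = [[0.1826, -0.6859, 0.0075], [0.5477, 0.3350, -0.7422], [-0.3651, -0.5424, -0.6247], [-0.7303, 0.3509, -0.2424]], R = [[5.4772, -0.7303, 0.0000], [0.0000, 4.1793, -2.8713], [0.0000, 0.0000, 4.0934]]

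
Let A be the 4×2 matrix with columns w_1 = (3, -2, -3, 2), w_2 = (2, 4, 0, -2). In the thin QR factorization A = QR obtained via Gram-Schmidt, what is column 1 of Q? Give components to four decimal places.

w_1 = (3, -2, -3, 2); ‖w_1‖ = 5.0990, so q_1 = (0.5883, -0.3922, -0.5883, 0.3922).

q_1 = (0.5883, -0.3922, -0.5883, 0.3922)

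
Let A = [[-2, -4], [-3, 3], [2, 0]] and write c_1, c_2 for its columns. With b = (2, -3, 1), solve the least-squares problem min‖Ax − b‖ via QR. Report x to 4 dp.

c_1 = (-2, -3, 2); ‖c_1‖ = 4.1231, so e_1 = (-0.4851, -0.7276, 0.4851).
e_1·c_2 = (-0.4851)·(-4) + (-0.7276)·3 + 0.4851·0 = -0.2425.
u_2 = c_2 + 0.2425·e_1 = (-4.1176, 2.8235, 0.1176).
‖u_2‖ = 4.9941, so e_2 = (-0.8245, 0.5654, 0.0236).
Qᵀb = (1.6977, -3.3216).
Back-substitute: x_2 = -3.3216/4.9941 = -0.6651.
x_1 = (1.6977 + 0.2425·(-0.6651))/4.1231 = 0.3726.

x = (0.3726, -0.6651)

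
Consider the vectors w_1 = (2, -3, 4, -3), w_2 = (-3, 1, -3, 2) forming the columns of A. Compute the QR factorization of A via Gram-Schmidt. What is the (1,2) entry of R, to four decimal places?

r_{12} = -4.3800

q_1 = w_1/‖w_1‖ = (2, -3, 4, -3)/6.1644 = (0.3244, -0.4867, 0.6489, -0.4867).
r_{12} = q_1·w_2 = -4.3800.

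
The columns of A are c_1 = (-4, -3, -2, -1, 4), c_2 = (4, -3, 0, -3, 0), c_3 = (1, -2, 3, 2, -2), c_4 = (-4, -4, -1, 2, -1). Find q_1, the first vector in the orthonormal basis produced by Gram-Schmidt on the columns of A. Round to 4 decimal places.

q_1 = c_1/‖c_1‖ = (-4, -3, -2, -1, 4)/6.7823 = (-0.5898, -0.4423, -0.2949, -0.1474, 0.5898).

q_1 = (-0.5898, -0.4423, -0.2949, -0.1474, 0.5898)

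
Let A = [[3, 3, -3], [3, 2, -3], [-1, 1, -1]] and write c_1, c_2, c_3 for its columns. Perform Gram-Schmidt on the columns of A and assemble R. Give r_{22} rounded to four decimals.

r_{22} = 1.9194

c_1 = (3, 3, -1); ‖c_1‖ = 4.3589, so q_1 = (0.6882, 0.6882, -0.2294).
q_1·c_2 = 0.6882·3 + 0.6882·2 + (-0.2294)·1 = 3.2118.
u_2 = c_2 − 3.2118·q_1 = (0.7895, -0.2105, 1.7368).
r_{22} = ‖u_2‖ = 1.9194.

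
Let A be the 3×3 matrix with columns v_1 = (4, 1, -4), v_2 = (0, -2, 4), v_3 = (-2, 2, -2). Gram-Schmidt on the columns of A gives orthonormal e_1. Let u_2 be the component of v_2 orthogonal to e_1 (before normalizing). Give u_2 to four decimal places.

u_2 = (2.1818, -1.4545, 1.8182)

e_1 = v_1/‖v_1‖ = (4, 1, -4)/5.7446 = (0.6963, 0.1741, -0.6963).
r_{12} = e_1·v_2 = -3.1334.
u_2 = v_2 + 3.1334·e_1 = (2.1818, -1.4545, 1.8182).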